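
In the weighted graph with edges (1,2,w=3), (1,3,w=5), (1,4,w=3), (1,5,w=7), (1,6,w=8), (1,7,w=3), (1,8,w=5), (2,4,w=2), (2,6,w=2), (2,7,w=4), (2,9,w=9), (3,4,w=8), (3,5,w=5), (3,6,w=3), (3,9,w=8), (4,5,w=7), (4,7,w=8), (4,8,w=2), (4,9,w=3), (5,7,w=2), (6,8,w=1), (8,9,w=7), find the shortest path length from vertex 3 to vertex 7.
7 (path: 3 -> 5 -> 7; weights 5 + 2 = 7)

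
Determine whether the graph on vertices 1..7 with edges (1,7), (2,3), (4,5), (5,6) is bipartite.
Yes. Partition: {1, 2, 4, 6}, {3, 5, 7}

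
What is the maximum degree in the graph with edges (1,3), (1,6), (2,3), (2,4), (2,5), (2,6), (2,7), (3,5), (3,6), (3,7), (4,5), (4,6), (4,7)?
5 (attained at vertices 2, 3)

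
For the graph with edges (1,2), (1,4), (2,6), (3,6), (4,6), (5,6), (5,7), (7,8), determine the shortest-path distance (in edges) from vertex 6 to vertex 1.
2 (path: 6 -> 4 -> 1, 2 edges)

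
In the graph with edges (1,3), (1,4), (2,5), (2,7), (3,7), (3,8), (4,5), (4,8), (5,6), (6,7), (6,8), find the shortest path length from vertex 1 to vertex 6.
3 (path: 1 -> 3 -> 8 -> 6, 3 edges)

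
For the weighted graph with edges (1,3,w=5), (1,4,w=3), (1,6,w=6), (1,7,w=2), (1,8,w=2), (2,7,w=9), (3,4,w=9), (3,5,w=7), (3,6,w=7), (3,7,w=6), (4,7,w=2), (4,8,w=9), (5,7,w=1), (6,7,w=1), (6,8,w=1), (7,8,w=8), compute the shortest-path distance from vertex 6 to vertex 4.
3 (path: 6 -> 7 -> 4; weights 1 + 2 = 3)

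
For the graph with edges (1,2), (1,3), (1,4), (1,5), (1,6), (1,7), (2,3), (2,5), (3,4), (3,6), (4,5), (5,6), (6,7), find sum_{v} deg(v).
26 (handshake: sum of degrees = 2|E| = 2 x 13 = 26)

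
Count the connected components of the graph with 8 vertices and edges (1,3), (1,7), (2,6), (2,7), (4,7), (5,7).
2 (components: {1, 2, 3, 4, 5, 6, 7}, {8})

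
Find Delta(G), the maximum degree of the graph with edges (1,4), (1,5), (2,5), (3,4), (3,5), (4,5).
4 (attained at vertex 5)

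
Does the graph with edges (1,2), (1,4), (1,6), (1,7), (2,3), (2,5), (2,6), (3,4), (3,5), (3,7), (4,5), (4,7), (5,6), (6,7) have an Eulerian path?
Yes — and in fact it has an Eulerian circuit (the graph is connected and all 7 vertices have even degree)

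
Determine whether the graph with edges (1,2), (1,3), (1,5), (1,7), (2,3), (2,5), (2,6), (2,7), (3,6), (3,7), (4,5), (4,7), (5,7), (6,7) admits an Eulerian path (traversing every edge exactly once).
Yes (the graph is connected and exactly 2 vertices have odd degree: {2, 6}; any Eulerian path must start and end at those)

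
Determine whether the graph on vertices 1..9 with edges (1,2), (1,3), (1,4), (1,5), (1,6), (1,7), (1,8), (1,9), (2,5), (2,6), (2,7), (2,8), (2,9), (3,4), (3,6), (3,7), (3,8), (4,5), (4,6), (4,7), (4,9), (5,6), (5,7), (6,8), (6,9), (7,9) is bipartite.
No (odd cycle of length 3: 3 -> 1 -> 6 -> 3)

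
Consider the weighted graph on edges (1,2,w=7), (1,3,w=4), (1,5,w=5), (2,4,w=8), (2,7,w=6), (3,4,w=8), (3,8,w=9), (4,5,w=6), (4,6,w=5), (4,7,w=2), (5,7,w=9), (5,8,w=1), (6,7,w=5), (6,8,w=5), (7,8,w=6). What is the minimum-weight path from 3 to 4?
8 (path: 3 -> 4; weights 8 = 8)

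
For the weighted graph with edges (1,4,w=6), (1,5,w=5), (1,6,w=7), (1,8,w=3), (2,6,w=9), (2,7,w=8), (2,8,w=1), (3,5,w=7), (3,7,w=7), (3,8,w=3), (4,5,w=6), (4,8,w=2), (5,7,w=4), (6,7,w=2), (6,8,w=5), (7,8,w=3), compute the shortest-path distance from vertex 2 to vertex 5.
8 (path: 2 -> 8 -> 7 -> 5; weights 1 + 3 + 4 = 8)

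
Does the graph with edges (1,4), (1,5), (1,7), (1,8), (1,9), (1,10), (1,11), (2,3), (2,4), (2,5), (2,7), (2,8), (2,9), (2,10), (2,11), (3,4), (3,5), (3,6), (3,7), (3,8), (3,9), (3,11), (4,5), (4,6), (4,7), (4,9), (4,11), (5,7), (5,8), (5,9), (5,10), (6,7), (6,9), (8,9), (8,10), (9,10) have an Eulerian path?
Yes (the graph is connected and exactly 2 vertices have odd degree: {1, 10}; any Eulerian path must start and end at those)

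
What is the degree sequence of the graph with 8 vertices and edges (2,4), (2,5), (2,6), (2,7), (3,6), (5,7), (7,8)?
[4, 3, 2, 2, 1, 1, 1, 0] (degrees: deg(1)=0, deg(2)=4, deg(3)=1, deg(4)=1, deg(5)=2, deg(6)=2, deg(7)=3, deg(8)=1)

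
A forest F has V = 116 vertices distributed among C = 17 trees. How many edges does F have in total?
99 (Each of the 17 component trees on V_i vertices has V_i - 1 edges; summing gives V - C = 116 - 17 = 99)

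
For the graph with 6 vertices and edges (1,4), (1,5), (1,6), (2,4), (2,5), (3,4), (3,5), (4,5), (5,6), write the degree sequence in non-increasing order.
[5, 4, 3, 2, 2, 2] (degrees: deg(1)=3, deg(2)=2, deg(3)=2, deg(4)=4, deg(5)=5, deg(6)=2)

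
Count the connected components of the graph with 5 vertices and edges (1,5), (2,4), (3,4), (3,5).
1 (components: {1, 2, 3, 4, 5})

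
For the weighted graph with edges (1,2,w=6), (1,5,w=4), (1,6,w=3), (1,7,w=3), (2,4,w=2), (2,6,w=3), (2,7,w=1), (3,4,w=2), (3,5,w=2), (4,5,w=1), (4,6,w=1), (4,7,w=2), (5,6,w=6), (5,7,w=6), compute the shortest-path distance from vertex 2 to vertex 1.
4 (path: 2 -> 7 -> 1; weights 1 + 3 = 4)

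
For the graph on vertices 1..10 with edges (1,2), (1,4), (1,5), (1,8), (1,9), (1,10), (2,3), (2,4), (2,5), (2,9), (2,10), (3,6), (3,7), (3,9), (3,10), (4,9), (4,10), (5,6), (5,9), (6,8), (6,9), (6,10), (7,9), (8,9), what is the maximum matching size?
5 (matching: (1,10), (2,5), (3,7), (4,9), (6,8); upper bound floor(n/2) = floor(10/2) = 5)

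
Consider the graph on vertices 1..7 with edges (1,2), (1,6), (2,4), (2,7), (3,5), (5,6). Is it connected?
Yes (BFS from 1 visits [1, 2, 6, 4, 7, 5, 3] — all 7 vertices reached)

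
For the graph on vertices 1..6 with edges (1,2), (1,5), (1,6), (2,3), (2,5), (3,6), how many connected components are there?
2 (components: {1, 2, 3, 5, 6}, {4})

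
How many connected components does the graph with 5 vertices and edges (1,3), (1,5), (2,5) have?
2 (components: {1, 2, 3, 5}, {4})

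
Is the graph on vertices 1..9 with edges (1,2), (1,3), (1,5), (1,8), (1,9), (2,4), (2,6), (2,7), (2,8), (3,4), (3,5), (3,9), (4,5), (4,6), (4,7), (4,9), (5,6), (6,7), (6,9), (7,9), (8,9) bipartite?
No (odd cycle of length 3: 3 -> 1 -> 9 -> 3)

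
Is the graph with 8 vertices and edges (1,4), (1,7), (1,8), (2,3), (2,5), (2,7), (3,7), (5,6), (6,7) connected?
Yes (BFS from 1 visits [1, 4, 7, 8, 2, 3, 6, 5] — all 8 vertices reached)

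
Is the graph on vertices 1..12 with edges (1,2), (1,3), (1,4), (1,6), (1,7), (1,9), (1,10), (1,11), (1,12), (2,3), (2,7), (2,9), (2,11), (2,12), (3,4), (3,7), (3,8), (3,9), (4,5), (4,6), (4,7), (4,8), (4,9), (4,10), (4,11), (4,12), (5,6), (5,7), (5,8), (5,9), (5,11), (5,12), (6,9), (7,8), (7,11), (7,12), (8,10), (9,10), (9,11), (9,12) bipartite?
No (odd cycle of length 3: 12 -> 1 -> 2 -> 12)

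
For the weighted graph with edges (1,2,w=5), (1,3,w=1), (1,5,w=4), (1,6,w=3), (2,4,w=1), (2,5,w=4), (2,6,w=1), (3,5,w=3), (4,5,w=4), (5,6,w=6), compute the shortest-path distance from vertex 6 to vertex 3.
4 (path: 6 -> 1 -> 3; weights 3 + 1 = 4)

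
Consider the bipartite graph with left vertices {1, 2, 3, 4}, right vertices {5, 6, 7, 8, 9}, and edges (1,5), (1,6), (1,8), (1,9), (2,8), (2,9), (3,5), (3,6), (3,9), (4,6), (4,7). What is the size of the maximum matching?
4 (matching: (1,9), (2,8), (3,6), (4,7); upper bound min(|L|,|R|) = min(4,5) = 4)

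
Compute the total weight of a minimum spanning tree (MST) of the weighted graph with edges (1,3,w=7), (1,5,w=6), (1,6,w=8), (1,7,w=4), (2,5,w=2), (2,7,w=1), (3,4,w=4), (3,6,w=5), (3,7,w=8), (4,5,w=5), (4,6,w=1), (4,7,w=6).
17 (MST edges: (1,7,w=4), (2,5,w=2), (2,7,w=1), (3,4,w=4), (4,5,w=5), (4,6,w=1); sum of weights 4 + 2 + 1 + 4 + 5 + 1 = 17)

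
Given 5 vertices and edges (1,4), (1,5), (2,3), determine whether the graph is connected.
No, it has 2 components: {1, 4, 5}, {2, 3}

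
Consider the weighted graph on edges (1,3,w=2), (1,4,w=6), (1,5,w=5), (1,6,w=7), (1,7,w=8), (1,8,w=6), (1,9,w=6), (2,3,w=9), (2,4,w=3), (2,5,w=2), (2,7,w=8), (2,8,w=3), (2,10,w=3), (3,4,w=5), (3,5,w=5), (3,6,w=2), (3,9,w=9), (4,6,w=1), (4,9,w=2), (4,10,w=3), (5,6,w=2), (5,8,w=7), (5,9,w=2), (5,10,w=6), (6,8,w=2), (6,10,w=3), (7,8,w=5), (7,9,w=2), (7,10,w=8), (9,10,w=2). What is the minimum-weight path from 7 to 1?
8 (path: 7 -> 1; weights 8 = 8)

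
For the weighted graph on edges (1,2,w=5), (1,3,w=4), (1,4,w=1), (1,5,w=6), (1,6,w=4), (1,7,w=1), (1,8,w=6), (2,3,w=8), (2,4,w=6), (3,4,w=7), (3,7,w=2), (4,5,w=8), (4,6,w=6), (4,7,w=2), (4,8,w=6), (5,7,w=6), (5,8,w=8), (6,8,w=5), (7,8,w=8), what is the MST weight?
24 (MST edges: (1,2,w=5), (1,4,w=1), (1,5,w=6), (1,6,w=4), (1,7,w=1), (3,7,w=2), (6,8,w=5); sum of weights 5 + 1 + 6 + 4 + 1 + 2 + 5 = 24)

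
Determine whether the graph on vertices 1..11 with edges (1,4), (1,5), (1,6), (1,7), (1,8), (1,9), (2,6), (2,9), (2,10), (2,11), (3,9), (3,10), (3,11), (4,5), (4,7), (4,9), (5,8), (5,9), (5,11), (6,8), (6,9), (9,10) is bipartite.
No (odd cycle of length 3: 8 -> 1 -> 6 -> 8)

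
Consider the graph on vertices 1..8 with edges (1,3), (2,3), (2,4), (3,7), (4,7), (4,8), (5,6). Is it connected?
No, it has 2 components: {1, 2, 3, 4, 7, 8}, {5, 6}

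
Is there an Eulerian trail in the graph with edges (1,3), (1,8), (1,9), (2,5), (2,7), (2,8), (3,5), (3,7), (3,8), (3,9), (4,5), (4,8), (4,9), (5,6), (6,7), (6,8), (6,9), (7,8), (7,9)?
No (6 vertices have odd degree: {1, 2, 3, 4, 7, 9}; Eulerian path requires 0 or 2)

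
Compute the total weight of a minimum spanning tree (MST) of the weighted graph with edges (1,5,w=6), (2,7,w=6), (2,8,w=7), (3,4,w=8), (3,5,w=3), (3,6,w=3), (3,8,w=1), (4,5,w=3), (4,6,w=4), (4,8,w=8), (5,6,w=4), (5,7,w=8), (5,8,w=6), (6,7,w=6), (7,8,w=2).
24 (MST edges: (1,5,w=6), (2,7,w=6), (3,5,w=3), (3,6,w=3), (3,8,w=1), (4,5,w=3), (7,8,w=2); sum of weights 6 + 6 + 3 + 3 + 1 + 3 + 2 = 24)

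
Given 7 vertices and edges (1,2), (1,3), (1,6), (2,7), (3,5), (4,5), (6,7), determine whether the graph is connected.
Yes (BFS from 1 visits [1, 2, 3, 6, 7, 5, 4] — all 7 vertices reached)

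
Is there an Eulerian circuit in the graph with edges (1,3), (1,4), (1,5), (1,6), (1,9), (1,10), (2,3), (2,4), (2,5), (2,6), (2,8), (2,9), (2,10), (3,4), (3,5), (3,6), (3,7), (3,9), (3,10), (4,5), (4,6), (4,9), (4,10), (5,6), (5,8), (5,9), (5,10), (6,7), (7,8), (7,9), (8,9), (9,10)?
No (2 vertices have odd degree: {2, 4}; Eulerian circuit requires 0)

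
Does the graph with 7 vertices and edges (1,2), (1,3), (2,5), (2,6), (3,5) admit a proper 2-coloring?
Yes. Partition: {1, 4, 5, 6, 7}, {2, 3}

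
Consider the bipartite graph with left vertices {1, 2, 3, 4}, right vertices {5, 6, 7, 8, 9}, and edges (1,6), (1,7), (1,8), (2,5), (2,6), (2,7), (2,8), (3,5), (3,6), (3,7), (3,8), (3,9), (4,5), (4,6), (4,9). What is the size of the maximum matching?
4 (matching: (1,8), (2,7), (3,9), (4,6); upper bound min(|L|,|R|) = min(4,5) = 4)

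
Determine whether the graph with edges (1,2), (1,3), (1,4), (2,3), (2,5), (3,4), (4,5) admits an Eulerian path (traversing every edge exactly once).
No (4 vertices have odd degree: {1, 2, 3, 4}; Eulerian path requires 0 or 2)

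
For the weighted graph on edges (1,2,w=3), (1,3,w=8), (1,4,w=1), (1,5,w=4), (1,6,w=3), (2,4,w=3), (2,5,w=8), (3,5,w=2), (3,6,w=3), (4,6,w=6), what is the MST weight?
12 (MST edges: (1,2,w=3), (1,4,w=1), (1,6,w=3), (3,5,w=2), (3,6,w=3); sum of weights 3 + 1 + 3 + 2 + 3 = 12)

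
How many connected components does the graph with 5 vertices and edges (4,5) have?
4 (components: {1}, {2}, {3}, {4, 5})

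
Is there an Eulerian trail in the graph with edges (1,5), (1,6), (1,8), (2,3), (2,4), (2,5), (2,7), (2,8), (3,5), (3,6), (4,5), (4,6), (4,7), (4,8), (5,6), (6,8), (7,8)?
No (8 vertices have odd degree: {1, 2, 3, 4, 5, 6, 7, 8}; Eulerian path requires 0 or 2)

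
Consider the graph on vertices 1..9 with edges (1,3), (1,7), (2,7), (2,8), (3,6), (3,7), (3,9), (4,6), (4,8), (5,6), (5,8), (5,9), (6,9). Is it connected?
Yes (BFS from 1 visits [1, 3, 7, 6, 9, 2, 4, 5, 8] — all 9 vertices reached)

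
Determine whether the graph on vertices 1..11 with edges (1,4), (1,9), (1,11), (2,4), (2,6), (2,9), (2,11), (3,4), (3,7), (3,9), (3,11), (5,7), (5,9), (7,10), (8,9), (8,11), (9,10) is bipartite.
Yes. Partition: {1, 2, 3, 5, 8, 10}, {4, 6, 7, 9, 11}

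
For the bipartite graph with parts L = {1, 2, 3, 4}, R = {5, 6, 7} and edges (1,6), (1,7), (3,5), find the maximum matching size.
2 (matching: (1,7), (3,5); upper bound min(|L|,|R|) = min(4,3) = 3)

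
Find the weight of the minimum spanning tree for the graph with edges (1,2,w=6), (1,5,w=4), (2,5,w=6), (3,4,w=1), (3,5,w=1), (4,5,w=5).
12 (MST edges: (1,2,w=6), (1,5,w=4), (3,4,w=1), (3,5,w=1); sum of weights 6 + 4 + 1 + 1 = 12)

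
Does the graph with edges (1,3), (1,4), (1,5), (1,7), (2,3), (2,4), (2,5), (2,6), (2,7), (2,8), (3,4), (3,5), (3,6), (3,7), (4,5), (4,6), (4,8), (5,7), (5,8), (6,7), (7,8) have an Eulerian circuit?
Yes (the graph is connected and all 8 vertices have even degree)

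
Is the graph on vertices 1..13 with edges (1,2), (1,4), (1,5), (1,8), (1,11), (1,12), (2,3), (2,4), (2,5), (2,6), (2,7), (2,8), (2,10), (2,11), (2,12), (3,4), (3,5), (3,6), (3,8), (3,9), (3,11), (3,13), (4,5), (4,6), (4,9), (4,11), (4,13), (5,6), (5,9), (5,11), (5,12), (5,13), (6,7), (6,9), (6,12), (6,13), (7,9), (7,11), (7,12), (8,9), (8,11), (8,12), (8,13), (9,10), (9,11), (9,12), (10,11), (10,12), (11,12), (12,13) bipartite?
No (odd cycle of length 3: 2 -> 1 -> 4 -> 2)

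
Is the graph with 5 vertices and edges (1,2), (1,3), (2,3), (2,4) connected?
No, it has 2 components: {1, 2, 3, 4}, {5}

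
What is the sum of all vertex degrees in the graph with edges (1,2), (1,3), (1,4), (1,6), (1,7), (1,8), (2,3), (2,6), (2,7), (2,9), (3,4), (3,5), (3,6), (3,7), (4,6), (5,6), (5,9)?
34 (handshake: sum of degrees = 2|E| = 2 x 17 = 34)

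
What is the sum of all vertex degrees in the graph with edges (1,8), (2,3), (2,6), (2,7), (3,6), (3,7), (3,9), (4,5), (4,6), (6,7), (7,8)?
22 (handshake: sum of degrees = 2|E| = 2 x 11 = 22)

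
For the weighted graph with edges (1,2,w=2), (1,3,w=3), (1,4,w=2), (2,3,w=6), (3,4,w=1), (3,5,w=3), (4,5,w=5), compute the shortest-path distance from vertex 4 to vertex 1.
2 (path: 4 -> 1; weights 2 = 2)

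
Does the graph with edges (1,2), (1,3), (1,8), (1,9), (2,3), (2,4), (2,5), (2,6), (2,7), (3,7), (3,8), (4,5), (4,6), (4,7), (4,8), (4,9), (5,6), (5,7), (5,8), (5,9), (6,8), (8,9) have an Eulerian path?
Yes — and in fact it has an Eulerian circuit (the graph is connected and all 9 vertices have even degree)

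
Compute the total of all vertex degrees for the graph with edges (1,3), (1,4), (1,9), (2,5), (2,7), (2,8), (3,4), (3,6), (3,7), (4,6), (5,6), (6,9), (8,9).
26 (handshake: sum of degrees = 2|E| = 2 x 13 = 26)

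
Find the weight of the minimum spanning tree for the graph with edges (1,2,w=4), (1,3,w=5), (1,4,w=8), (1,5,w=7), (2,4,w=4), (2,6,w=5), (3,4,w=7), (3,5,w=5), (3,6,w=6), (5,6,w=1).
19 (MST edges: (1,2,w=4), (1,3,w=5), (2,4,w=4), (2,6,w=5), (5,6,w=1); sum of weights 4 + 5 + 4 + 5 + 1 = 19)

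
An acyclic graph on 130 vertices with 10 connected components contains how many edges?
120 (Each of the 10 component trees on V_i vertices has V_i - 1 edges; summing gives V - C = 130 - 10 = 120)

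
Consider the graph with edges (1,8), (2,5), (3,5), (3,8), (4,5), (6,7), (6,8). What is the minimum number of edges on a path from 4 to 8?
3 (path: 4 -> 5 -> 3 -> 8, 3 edges)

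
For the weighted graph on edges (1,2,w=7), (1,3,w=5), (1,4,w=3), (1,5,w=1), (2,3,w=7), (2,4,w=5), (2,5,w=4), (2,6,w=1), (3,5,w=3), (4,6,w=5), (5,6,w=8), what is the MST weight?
12 (MST edges: (1,4,w=3), (1,5,w=1), (2,5,w=4), (2,6,w=1), (3,5,w=3); sum of weights 3 + 1 + 4 + 1 + 3 = 12)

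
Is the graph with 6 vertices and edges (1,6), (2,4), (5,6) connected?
No, it has 3 components: {1, 5, 6}, {2, 4}, {3}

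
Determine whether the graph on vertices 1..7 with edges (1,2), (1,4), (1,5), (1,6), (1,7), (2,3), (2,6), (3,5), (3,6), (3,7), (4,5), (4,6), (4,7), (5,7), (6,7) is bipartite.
No (odd cycle of length 3: 4 -> 1 -> 5 -> 4)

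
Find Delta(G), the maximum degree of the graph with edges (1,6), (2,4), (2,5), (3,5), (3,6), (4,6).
3 (attained at vertex 6)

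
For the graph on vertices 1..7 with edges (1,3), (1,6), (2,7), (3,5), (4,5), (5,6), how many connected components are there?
2 (components: {1, 3, 4, 5, 6}, {2, 7})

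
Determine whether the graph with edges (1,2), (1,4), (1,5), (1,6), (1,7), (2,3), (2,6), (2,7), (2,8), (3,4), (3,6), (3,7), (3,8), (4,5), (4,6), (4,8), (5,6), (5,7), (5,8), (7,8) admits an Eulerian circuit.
No (8 vertices have odd degree: {1, 2, 3, 4, 5, 6, 7, 8}; Eulerian circuit requires 0)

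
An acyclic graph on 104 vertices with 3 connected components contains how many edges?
101 (Each of the 3 component trees on V_i vertices has V_i - 1 edges; summing gives V - C = 104 - 3 = 101)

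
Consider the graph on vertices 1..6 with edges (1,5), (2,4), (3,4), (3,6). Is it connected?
No, it has 2 components: {1, 5}, {2, 3, 4, 6}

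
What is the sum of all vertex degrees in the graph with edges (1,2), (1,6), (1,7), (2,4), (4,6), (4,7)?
12 (handshake: sum of degrees = 2|E| = 2 x 6 = 12)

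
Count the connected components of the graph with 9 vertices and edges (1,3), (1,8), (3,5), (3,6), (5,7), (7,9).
3 (components: {1, 3, 5, 6, 7, 8, 9}, {2}, {4})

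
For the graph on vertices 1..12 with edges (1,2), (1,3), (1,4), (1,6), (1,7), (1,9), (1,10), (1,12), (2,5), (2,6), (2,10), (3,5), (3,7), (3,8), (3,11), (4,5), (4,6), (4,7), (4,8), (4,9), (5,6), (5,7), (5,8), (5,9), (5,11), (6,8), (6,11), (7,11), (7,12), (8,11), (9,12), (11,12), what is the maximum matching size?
6 (matching: (1,10), (2,6), (3,11), (4,9), (5,8), (7,12); upper bound floor(n/2) = floor(12/2) = 6)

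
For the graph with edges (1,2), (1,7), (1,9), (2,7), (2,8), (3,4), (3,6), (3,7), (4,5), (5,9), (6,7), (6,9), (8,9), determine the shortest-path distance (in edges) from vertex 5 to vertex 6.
2 (path: 5 -> 9 -> 6, 2 edges)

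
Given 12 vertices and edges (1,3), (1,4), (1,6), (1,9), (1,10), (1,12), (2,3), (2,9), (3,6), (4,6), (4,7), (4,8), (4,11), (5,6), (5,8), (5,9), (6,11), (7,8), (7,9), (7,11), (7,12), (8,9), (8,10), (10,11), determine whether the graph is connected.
Yes (BFS from 1 visits [1, 3, 4, 6, 9, 10, 12, 2, 7, 8, 11, 5] — all 12 vertices reached)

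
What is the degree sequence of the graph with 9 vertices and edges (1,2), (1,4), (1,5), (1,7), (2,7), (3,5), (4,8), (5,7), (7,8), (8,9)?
[4, 4, 3, 3, 2, 2, 1, 1, 0] (degrees: deg(1)=4, deg(2)=2, deg(3)=1, deg(4)=2, deg(5)=3, deg(6)=0, deg(7)=4, deg(8)=3, deg(9)=1)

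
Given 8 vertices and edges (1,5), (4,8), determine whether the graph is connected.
No, it has 6 components: {1, 5}, {2}, {3}, {4, 8}, {6}, {7}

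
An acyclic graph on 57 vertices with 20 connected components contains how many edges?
37 (Each of the 20 component trees on V_i vertices has V_i - 1 edges; summing gives V - C = 57 - 20 = 37)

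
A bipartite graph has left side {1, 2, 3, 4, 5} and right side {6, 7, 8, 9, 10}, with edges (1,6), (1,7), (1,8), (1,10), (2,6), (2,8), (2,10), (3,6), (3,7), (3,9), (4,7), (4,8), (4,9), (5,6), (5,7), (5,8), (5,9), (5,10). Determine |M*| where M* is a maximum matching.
5 (matching: (1,10), (2,8), (3,9), (4,7), (5,6); upper bound min(|L|,|R|) = min(5,5) = 5)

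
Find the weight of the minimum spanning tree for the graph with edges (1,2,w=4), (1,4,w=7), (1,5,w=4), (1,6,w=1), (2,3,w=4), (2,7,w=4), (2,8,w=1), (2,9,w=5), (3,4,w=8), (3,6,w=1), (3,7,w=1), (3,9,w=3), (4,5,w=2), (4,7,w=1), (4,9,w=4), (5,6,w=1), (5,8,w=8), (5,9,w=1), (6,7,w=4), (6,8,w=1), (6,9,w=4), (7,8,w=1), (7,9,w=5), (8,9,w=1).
8 (MST edges: (1,6,w=1), (2,8,w=1), (3,6,w=1), (3,7,w=1), (4,7,w=1), (5,6,w=1), (5,9,w=1), (6,8,w=1); sum of weights 1 + 1 + 1 + 1 + 1 + 1 + 1 + 1 = 8)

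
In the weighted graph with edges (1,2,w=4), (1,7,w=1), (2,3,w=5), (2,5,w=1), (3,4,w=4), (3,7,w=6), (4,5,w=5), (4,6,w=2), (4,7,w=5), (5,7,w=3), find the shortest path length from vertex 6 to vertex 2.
8 (path: 6 -> 4 -> 5 -> 2; weights 2 + 5 + 1 = 8)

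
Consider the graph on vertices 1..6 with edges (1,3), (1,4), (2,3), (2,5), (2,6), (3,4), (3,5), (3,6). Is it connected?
Yes (BFS from 1 visits [1, 3, 4, 2, 5, 6] — all 6 vertices reached)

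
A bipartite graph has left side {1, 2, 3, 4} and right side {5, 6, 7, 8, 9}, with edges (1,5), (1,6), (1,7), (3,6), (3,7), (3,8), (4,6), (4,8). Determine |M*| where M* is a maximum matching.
3 (matching: (1,7), (3,8), (4,6); upper bound min(|L|,|R|) = min(4,5) = 4)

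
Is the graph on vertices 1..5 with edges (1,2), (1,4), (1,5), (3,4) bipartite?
Yes. Partition: {1, 3}, {2, 4, 5}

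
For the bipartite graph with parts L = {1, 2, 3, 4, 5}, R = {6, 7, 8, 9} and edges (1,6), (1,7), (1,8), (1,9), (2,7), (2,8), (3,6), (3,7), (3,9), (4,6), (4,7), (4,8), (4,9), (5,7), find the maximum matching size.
4 (matching: (1,9), (2,8), (3,7), (4,6); upper bound min(|L|,|R|) = min(5,4) = 4)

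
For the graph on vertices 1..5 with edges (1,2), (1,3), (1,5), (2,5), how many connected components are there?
2 (components: {1, 2, 3, 5}, {4})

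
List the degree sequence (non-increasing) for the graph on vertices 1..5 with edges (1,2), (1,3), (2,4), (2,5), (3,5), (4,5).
[3, 3, 2, 2, 2] (degrees: deg(1)=2, deg(2)=3, deg(3)=2, deg(4)=2, deg(5)=3)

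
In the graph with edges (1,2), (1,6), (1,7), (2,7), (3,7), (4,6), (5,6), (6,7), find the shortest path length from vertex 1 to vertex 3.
2 (path: 1 -> 7 -> 3, 2 edges)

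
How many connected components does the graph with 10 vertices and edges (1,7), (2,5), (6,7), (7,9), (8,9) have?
5 (components: {1, 6, 7, 8, 9}, {2, 5}, {3}, {4}, {10})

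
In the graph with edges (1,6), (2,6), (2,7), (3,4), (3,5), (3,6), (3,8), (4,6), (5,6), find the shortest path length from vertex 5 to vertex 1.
2 (path: 5 -> 6 -> 1, 2 edges)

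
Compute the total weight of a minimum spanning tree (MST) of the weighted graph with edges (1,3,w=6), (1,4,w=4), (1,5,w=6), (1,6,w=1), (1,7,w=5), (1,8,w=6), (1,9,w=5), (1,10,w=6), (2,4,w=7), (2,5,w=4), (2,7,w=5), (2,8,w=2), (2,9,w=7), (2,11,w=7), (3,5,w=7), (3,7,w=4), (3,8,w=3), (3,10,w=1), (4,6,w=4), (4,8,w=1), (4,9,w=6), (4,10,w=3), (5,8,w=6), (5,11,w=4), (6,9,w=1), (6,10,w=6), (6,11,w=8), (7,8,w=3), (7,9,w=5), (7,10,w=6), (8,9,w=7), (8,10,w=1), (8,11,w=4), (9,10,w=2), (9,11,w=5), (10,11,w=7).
20 (MST edges: (1,6,w=1), (2,5,w=4), (2,8,w=2), (3,10,w=1), (4,8,w=1), (5,11,w=4), (6,9,w=1), (7,8,w=3), (8,10,w=1), (9,10,w=2); sum of weights 1 + 4 + 2 + 1 + 1 + 4 + 1 + 3 + 1 + 2 = 20)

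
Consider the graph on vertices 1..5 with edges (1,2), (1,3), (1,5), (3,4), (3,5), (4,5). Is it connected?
Yes (BFS from 1 visits [1, 2, 3, 5, 4] — all 5 vertices reached)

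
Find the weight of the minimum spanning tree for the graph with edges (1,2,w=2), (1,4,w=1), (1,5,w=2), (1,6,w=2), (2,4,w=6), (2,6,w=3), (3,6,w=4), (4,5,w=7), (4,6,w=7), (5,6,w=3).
11 (MST edges: (1,2,w=2), (1,4,w=1), (1,5,w=2), (1,6,w=2), (3,6,w=4); sum of weights 2 + 1 + 2 + 2 + 4 = 11)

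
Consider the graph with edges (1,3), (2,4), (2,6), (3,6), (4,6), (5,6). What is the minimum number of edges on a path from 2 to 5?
2 (path: 2 -> 6 -> 5, 2 edges)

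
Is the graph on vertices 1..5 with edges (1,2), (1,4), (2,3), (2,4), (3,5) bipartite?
No (odd cycle of length 3: 2 -> 1 -> 4 -> 2)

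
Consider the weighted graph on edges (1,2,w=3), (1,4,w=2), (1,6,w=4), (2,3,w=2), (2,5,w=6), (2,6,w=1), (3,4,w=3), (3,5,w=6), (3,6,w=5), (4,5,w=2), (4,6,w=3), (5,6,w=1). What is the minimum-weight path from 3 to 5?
4 (path: 3 -> 2 -> 6 -> 5; weights 2 + 1 + 1 = 4)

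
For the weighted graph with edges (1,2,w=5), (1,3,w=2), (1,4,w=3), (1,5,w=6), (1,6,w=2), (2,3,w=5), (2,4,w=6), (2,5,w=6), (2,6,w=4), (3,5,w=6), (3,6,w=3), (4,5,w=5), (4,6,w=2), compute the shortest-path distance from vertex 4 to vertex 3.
5 (path: 4 -> 1 -> 3; weights 3 + 2 = 5)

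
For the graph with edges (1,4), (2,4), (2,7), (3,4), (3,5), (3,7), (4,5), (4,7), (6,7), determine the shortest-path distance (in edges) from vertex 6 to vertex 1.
3 (path: 6 -> 7 -> 4 -> 1, 3 edges)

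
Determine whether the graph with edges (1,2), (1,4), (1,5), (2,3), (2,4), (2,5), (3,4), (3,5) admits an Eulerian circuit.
No (4 vertices have odd degree: {1, 3, 4, 5}; Eulerian circuit requires 0)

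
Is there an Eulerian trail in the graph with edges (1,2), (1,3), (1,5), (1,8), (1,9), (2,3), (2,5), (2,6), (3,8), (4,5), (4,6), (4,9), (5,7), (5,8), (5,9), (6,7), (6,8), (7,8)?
No (6 vertices have odd degree: {1, 3, 4, 7, 8, 9}; Eulerian path requires 0 or 2)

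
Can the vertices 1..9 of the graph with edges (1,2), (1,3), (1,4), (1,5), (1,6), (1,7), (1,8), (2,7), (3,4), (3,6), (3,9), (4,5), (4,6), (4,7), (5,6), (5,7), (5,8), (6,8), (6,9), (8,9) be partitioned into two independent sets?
No (odd cycle of length 3: 3 -> 1 -> 6 -> 3)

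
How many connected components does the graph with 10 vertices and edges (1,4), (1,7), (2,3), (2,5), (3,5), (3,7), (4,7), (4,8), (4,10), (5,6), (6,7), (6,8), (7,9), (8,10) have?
1 (components: {1, 2, 3, 4, 5, 6, 7, 8, 9, 10})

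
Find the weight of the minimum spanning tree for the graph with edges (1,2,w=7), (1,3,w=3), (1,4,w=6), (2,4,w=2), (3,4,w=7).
11 (MST edges: (1,3,w=3), (1,4,w=6), (2,4,w=2); sum of weights 3 + 6 + 2 = 11)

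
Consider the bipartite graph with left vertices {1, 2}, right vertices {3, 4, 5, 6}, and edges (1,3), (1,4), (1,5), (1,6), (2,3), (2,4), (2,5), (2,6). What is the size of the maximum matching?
2 (matching: (1,6), (2,5); upper bound min(|L|,|R|) = min(2,4) = 2)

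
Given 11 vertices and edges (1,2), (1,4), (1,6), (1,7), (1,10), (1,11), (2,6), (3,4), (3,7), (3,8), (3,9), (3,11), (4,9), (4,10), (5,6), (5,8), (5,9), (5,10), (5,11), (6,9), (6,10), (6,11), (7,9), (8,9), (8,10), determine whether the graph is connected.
Yes (BFS from 1 visits [1, 2, 4, 6, 7, 10, 11, 3, 9, 5, 8] — all 11 vertices reached)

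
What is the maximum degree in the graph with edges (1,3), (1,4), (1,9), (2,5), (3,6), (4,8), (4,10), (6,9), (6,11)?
3 (attained at vertices 1, 4, 6)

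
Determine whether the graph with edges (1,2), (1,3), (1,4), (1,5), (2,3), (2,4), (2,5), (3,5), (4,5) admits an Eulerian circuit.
No (2 vertices have odd degree: {3, 4}; Eulerian circuit requires 0)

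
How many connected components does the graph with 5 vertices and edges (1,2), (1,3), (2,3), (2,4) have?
2 (components: {1, 2, 3, 4}, {5})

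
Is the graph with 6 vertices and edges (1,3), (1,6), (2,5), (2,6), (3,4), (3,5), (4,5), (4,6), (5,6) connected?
Yes (BFS from 1 visits [1, 3, 6, 4, 5, 2] — all 6 vertices reached)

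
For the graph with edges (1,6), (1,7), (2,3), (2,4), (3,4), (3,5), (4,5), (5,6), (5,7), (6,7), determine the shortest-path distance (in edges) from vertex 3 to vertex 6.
2 (path: 3 -> 5 -> 6, 2 edges)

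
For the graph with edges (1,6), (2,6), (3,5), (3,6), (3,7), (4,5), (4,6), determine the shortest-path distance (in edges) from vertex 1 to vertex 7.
3 (path: 1 -> 6 -> 3 -> 7, 3 edges)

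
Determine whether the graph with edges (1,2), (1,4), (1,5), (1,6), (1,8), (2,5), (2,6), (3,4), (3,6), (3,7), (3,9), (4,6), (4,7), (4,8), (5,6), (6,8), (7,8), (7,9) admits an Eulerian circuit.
No (4 vertices have odd degree: {1, 2, 4, 5}; Eulerian circuit requires 0)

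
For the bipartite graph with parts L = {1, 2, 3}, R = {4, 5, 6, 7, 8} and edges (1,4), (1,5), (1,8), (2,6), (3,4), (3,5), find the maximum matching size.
3 (matching: (1,8), (2,6), (3,5); upper bound min(|L|,|R|) = min(3,5) = 3)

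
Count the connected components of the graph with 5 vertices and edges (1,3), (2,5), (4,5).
2 (components: {1, 3}, {2, 4, 5})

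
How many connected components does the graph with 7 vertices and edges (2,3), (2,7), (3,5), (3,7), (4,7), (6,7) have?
2 (components: {1}, {2, 3, 4, 5, 6, 7})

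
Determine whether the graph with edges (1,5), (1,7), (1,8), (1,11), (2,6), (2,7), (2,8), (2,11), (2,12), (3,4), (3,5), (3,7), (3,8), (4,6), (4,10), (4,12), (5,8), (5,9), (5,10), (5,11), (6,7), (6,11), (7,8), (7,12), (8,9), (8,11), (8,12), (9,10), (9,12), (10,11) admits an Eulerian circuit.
No (2 vertices have odd degree: {2, 12}; Eulerian circuit requires 0)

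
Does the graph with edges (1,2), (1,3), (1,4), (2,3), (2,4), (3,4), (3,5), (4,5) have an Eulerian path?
Yes (the graph is connected and exactly 2 vertices have odd degree: {1, 2}; any Eulerian path must start and end at those)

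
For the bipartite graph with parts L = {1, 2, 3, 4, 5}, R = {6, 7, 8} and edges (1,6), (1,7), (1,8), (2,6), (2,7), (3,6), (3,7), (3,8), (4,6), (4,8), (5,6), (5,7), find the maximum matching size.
3 (matching: (1,8), (2,7), (3,6); upper bound min(|L|,|R|) = min(5,3) = 3)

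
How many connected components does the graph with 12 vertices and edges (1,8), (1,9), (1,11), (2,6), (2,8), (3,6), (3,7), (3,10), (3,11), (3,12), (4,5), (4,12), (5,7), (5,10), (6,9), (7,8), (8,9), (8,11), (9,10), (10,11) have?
1 (components: {1, 2, 3, 4, 5, 6, 7, 8, 9, 10, 11, 12})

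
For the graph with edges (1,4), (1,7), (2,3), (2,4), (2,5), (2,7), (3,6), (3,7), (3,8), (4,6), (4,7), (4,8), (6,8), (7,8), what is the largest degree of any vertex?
5 (attained at vertices 4, 7)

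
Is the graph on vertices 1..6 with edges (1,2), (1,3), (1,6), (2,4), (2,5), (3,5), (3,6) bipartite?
No (odd cycle of length 3: 6 -> 1 -> 3 -> 6)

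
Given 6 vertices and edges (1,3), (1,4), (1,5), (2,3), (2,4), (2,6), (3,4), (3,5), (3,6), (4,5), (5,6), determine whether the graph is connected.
Yes (BFS from 1 visits [1, 3, 4, 5, 2, 6] — all 6 vertices reached)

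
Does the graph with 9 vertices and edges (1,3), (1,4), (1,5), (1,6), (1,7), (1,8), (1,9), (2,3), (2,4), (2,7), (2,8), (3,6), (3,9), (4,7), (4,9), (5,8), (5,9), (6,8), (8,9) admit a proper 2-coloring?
No (odd cycle of length 3: 4 -> 1 -> 7 -> 4)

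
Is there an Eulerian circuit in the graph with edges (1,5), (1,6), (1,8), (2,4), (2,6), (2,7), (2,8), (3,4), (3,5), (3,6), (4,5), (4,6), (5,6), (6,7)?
No (2 vertices have odd degree: {1, 3}; Eulerian circuit requires 0)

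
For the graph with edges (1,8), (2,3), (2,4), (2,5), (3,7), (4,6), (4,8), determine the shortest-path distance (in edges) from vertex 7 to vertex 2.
2 (path: 7 -> 3 -> 2, 2 edges)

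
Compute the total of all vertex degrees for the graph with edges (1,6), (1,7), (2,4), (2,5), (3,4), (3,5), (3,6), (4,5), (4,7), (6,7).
20 (handshake: sum of degrees = 2|E| = 2 x 10 = 20)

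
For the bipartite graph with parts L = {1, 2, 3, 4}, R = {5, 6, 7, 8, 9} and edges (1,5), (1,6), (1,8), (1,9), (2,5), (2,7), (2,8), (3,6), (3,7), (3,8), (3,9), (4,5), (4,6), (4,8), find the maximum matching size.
4 (matching: (1,9), (2,8), (3,7), (4,6); upper bound min(|L|,|R|) = min(4,5) = 4)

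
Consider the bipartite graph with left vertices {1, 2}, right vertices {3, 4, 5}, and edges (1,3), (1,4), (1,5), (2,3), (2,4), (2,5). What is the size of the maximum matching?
2 (matching: (1,5), (2,4); upper bound min(|L|,|R|) = min(2,3) = 2)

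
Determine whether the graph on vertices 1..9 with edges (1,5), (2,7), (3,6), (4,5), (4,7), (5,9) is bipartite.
Yes. Partition: {1, 2, 3, 4, 8, 9}, {5, 6, 7}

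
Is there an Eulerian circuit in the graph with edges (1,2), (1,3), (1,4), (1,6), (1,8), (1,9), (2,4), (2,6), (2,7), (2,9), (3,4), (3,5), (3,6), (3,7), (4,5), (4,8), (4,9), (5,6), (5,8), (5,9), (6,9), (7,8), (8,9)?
No (6 vertices have odd degree: {2, 3, 5, 6, 7, 8}; Eulerian circuit requires 0)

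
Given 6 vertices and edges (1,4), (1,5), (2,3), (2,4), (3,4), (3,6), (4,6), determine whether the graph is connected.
Yes (BFS from 1 visits [1, 4, 5, 2, 3, 6] — all 6 vertices reached)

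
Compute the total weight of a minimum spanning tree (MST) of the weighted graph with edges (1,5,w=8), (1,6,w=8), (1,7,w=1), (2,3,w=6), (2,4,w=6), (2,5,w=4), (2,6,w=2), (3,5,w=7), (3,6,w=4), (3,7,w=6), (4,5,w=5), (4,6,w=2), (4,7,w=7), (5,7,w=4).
17 (MST edges: (1,7,w=1), (2,5,w=4), (2,6,w=2), (3,6,w=4), (4,6,w=2), (5,7,w=4); sum of weights 1 + 4 + 2 + 4 + 2 + 4 = 17)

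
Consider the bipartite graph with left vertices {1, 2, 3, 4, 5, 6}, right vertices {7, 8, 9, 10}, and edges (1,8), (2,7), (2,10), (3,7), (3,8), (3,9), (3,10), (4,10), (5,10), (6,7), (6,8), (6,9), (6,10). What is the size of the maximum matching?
4 (matching: (1,8), (2,10), (3,9), (6,7); upper bound min(|L|,|R|) = min(6,4) = 4)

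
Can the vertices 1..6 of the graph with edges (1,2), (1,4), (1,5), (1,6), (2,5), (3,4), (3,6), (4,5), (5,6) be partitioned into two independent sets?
No (odd cycle of length 3: 5 -> 1 -> 6 -> 5)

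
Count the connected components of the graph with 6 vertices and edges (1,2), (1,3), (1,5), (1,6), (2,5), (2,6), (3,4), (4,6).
1 (components: {1, 2, 3, 4, 5, 6})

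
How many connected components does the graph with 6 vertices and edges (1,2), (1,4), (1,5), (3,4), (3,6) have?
1 (components: {1, 2, 3, 4, 5, 6})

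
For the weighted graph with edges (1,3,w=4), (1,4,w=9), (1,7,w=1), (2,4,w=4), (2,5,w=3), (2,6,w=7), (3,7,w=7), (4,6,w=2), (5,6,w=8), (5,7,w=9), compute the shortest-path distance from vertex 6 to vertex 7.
12 (path: 6 -> 4 -> 1 -> 7; weights 2 + 9 + 1 = 12)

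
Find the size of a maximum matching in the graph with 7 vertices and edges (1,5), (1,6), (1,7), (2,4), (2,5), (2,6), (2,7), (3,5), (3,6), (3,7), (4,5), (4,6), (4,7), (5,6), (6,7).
3 (matching: (1,5), (2,4), (6,7); upper bound floor(n/2) = floor(7/2) = 3)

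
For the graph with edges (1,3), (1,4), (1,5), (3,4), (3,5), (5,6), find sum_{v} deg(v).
12 (handshake: sum of degrees = 2|E| = 2 x 6 = 12)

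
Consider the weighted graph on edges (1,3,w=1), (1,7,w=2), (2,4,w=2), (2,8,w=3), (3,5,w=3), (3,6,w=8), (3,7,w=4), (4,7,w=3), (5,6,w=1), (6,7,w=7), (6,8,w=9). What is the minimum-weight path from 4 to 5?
9 (path: 4 -> 7 -> 1 -> 3 -> 5; weights 3 + 2 + 1 + 3 = 9)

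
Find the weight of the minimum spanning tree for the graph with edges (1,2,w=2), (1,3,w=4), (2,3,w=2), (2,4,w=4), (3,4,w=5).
8 (MST edges: (1,2,w=2), (2,3,w=2), (2,4,w=4); sum of weights 2 + 2 + 4 = 8)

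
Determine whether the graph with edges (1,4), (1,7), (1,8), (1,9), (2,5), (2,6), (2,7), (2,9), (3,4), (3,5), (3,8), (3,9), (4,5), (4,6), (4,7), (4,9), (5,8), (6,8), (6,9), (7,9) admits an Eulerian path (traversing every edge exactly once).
Yes — and in fact it has an Eulerian circuit (the graph is connected and all 9 vertices have even degree)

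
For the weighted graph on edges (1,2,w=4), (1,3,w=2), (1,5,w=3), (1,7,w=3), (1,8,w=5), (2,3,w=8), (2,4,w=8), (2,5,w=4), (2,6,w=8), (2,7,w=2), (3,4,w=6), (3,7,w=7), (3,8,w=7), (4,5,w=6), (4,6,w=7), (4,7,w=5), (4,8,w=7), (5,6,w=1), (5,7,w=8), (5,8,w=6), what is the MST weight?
21 (MST edges: (1,3,w=2), (1,5,w=3), (1,7,w=3), (1,8,w=5), (2,7,w=2), (4,7,w=5), (5,6,w=1); sum of weights 2 + 3 + 3 + 5 + 2 + 5 + 1 = 21)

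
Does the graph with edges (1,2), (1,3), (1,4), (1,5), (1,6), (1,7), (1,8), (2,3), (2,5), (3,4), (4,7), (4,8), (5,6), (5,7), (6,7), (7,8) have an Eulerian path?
No (6 vertices have odd degree: {1, 2, 3, 6, 7, 8}; Eulerian path requires 0 or 2)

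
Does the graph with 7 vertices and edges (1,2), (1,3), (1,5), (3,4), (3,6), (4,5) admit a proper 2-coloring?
Yes. Partition: {1, 4, 6, 7}, {2, 3, 5}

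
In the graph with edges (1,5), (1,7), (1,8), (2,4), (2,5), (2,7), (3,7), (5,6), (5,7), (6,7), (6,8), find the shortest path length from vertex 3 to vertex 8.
3 (path: 3 -> 7 -> 1 -> 8, 3 edges)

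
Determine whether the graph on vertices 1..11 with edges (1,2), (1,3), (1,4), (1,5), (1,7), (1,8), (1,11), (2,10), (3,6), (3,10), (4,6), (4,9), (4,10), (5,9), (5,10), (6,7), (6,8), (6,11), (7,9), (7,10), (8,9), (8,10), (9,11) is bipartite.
Yes. Partition: {1, 6, 9, 10}, {2, 3, 4, 5, 7, 8, 11}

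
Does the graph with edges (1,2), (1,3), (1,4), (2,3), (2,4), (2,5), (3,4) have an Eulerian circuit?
No (4 vertices have odd degree: {1, 3, 4, 5}; Eulerian circuit requires 0)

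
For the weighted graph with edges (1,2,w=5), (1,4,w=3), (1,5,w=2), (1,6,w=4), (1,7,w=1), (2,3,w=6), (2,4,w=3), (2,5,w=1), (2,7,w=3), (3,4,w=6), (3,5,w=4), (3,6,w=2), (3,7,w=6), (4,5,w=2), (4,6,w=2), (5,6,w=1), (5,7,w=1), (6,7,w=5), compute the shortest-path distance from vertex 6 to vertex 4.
2 (path: 6 -> 4; weights 2 = 2)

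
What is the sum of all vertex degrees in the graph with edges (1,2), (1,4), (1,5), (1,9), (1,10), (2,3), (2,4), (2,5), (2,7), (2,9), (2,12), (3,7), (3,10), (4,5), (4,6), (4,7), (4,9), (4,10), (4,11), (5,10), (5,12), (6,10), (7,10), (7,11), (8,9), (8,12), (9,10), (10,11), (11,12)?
58 (handshake: sum of degrees = 2|E| = 2 x 29 = 58)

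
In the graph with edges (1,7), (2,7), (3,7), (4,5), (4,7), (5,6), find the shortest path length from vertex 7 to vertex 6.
3 (path: 7 -> 4 -> 5 -> 6, 3 edges)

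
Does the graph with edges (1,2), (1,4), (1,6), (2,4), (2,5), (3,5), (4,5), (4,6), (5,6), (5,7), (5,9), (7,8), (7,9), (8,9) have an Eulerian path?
No (6 vertices have odd degree: {1, 2, 3, 6, 7, 9}; Eulerian path requires 0 or 2)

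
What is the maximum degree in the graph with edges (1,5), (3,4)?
1 (attained at vertices 1, 3, 4, 5)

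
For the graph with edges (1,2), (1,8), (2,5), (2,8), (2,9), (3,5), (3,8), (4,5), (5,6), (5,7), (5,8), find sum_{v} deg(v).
22 (handshake: sum of degrees = 2|E| = 2 x 11 = 22)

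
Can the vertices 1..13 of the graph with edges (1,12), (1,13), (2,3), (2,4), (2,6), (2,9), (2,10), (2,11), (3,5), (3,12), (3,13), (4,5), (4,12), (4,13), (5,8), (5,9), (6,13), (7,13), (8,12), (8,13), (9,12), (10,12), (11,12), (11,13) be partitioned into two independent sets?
Yes. Partition: {1, 3, 4, 6, 7, 8, 9, 10, 11}, {2, 5, 12, 13}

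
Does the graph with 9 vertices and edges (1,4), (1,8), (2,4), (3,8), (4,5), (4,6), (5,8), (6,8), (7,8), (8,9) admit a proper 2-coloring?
Yes. Partition: {1, 2, 3, 5, 6, 7, 9}, {4, 8}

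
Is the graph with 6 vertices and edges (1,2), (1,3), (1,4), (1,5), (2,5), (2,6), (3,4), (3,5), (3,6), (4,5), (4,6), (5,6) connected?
Yes (BFS from 1 visits [1, 2, 3, 4, 5, 6] — all 6 vertices reached)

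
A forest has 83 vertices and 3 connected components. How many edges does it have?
80 (Each of the 3 component trees on V_i vertices has V_i - 1 edges; summing gives V - C = 83 - 3 = 80)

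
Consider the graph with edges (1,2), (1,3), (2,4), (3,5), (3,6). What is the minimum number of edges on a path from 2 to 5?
3 (path: 2 -> 1 -> 3 -> 5, 3 edges)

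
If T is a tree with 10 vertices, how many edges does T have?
9 (A tree on V vertices has V - 1 edges, so 10 - 1 = 9)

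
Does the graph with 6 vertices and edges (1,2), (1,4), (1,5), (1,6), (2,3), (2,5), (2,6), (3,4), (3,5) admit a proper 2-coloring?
No (odd cycle of length 3: 6 -> 1 -> 2 -> 6)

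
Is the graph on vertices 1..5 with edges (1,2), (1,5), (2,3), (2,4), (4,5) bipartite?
Yes. Partition: {1, 3, 4}, {2, 5}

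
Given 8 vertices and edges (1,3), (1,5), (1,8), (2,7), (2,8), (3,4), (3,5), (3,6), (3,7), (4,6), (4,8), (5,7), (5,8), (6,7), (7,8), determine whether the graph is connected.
Yes (BFS from 1 visits [1, 3, 5, 8, 4, 6, 7, 2] — all 8 vertices reached)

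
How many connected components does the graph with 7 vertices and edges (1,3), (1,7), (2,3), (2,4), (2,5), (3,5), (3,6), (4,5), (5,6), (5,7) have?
1 (components: {1, 2, 3, 4, 5, 6, 7})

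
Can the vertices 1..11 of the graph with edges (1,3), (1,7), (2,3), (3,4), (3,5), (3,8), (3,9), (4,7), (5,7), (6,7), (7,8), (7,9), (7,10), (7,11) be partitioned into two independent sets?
Yes. Partition: {1, 2, 4, 5, 6, 8, 9, 10, 11}, {3, 7}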